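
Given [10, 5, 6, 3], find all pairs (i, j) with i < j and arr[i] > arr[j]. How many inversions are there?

Finding inversions in [10, 5, 6, 3]:

(0, 1): arr[0]=10 > arr[1]=5
(0, 2): arr[0]=10 > arr[2]=6
(0, 3): arr[0]=10 > arr[3]=3
(1, 3): arr[1]=5 > arr[3]=3
(2, 3): arr[2]=6 > arr[3]=3

Total inversions: 5

The array has 5 inversion(s): (0,1), (0,2), (0,3), (1,3), (2,3). Each pair (i,j) satisfies i < j and arr[i] > arr[j].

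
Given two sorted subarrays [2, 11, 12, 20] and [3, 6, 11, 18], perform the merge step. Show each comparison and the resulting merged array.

Merging process:

Compare 2 vs 3: take 2 from left. Merged: [2]
Compare 11 vs 3: take 3 from right. Merged: [2, 3]
Compare 11 vs 6: take 6 from right. Merged: [2, 3, 6]
Compare 11 vs 11: take 11 from left. Merged: [2, 3, 6, 11]
Compare 12 vs 11: take 11 from right. Merged: [2, 3, 6, 11, 11]
Compare 12 vs 18: take 12 from left. Merged: [2, 3, 6, 11, 11, 12]
Compare 20 vs 18: take 18 from right. Merged: [2, 3, 6, 11, 11, 12, 18]
Append remaining from left: [20]. Merged: [2, 3, 6, 11, 11, 12, 18, 20]

Final merged array: [2, 3, 6, 11, 11, 12, 18, 20]
Total comparisons: 7

The merged array is [2, 3, 6, 11, 11, 12, 18, 20], requiring 7 comparisons. The merge step runs in O(n) time where n is the total number of elements.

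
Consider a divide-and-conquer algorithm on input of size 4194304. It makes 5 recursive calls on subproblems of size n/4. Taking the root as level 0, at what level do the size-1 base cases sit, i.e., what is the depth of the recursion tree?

For divide and conquer with division factor 4:

Problem sizes at each level:
Level 0: 4194304
Level 1: 1048576
Level 2: 262144
Level 3: 65536
Level 4: 16384
Level 5: 4096
Level 6: 1024
Level 7: 256
Level 8: 64
Level 9: 16
Level 10: 4
Level 11: 1

The root is level 0 and the size-1 base case is level 11 (the tree spans levels 0 through 11, i.e. 12 levels counting the root), so the depth is the number of divisions: log_4(4194304) = 11

The recursion tree depth is log_4(4194304) = 11. At each level, the problem size is divided by 4, so it takes 11 divisions to reduce to a base case of size 1. The algorithm makes 5 recursive calls at each level.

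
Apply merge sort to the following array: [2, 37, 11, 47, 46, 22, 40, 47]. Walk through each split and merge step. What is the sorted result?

Merge sort trace:

Split: [2, 37, 11, 47, 46, 22, 40, 47] -> [2, 37, 11, 47] and [46, 22, 40, 47]
  Split: [2, 37, 11, 47] -> [2, 37] and [11, 47]
    Split: [2, 37] -> [2] and [37]
    Merge: [2] + [37] -> [2, 37]
    Split: [11, 47] -> [11] and [47]
    Merge: [11] + [47] -> [11, 47]
  Merge: [2, 37] + [11, 47] -> [2, 11, 37, 47]
  Split: [46, 22, 40, 47] -> [46, 22] and [40, 47]
    Split: [46, 22] -> [46] and [22]
    Merge: [46] + [22] -> [22, 46]
    Split: [40, 47] -> [40] and [47]
    Merge: [40] + [47] -> [40, 47]
  Merge: [22, 46] + [40, 47] -> [22, 40, 46, 47]
Merge: [2, 11, 37, 47] + [22, 40, 46, 47] -> [2, 11, 22, 37, 40, 46, 47, 47]

Final sorted array: [2, 11, 22, 37, 40, 46, 47, 47]

The merge sort proceeds by recursively splitting the array and merging sorted halves.
After all merges, the sorted array is [2, 11, 22, 37, 40, 46, 47, 47].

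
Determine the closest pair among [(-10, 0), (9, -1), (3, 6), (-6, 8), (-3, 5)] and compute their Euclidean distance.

Computing all pairwise distances among 5 points:

d((-10, 0), (9, -1)) = 19.0263
d((-10, 0), (3, 6)) = 14.3178
d((-10, 0), (-6, 8)) = 8.9443
d((-10, 0), (-3, 5)) = 8.6023
d((9, -1), (3, 6)) = 9.2195
d((9, -1), (-6, 8)) = 17.4929
d((9, -1), (-3, 5)) = 13.4164
d((3, 6), (-6, 8)) = 9.2195
d((3, 6), (-3, 5)) = 6.0828
d((-6, 8), (-3, 5)) = 4.2426 <-- minimum

Closest pair: (-6, 8) and (-3, 5) with distance 4.2426

The closest pair is (-6, 8) and (-3, 5) with Euclidean distance 4.2426. For 5 points, brute-force pairwise comparison is shown above. For large n, the divide-and-conquer algorithm (sort by x, recurse on halves, check the dividing strip) achieves O(n log n).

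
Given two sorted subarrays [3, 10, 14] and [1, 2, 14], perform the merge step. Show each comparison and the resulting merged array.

Merging process:

Compare 3 vs 1: take 1 from right. Merged: [1]
Compare 3 vs 2: take 2 from right. Merged: [1, 2]
Compare 3 vs 14: take 3 from left. Merged: [1, 2, 3]
Compare 10 vs 14: take 10 from left. Merged: [1, 2, 3, 10]
Compare 14 vs 14: take 14 from left. Merged: [1, 2, 3, 10, 14]
Append remaining from right: [14]. Merged: [1, 2, 3, 10, 14, 14]

Final merged array: [1, 2, 3, 10, 14, 14]
Total comparisons: 5

The merged array is [1, 2, 3, 10, 14, 14], requiring 5 comparisons. The merge step runs in O(n) time where n is the total number of elements.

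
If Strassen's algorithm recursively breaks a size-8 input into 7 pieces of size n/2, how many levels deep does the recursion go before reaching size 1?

For divide and conquer with division factor 2:

Problem sizes at each level:
Level 0: 8
Level 1: 4
Level 2: 2
Level 3: 1

The root is level 0 and the size-1 base case is level 3 (the tree spans levels 0 through 3, i.e. 4 levels counting the root), so the depth is the number of divisions: log_2(8) = 3

The recursion tree depth is log_2(8) = 3. At each level, the problem size is divided by 2, so it takes 3 divisions to reduce to a base case of size 1. The algorithm makes 7 recursive calls at each level.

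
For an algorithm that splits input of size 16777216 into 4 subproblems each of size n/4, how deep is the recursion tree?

For divide and conquer with division factor 4:

Problem sizes at each level:
Level 0: 16777216
Level 1: 4194304
Level 2: 1048576
Level 3: 262144
Level 4: 65536
Level 5: 16384
Level 6: 4096
Level 7: 1024
Level 8: 256
Level 9: 64
Level 10: 16
Level 11: 4
Level 12: 1

The root is level 0 and the size-1 base case is level 12 (the tree spans levels 0 through 12, i.e. 13 levels counting the root), so the depth is the number of divisions: log_4(16777216) = 12

The recursion tree depth is log_4(16777216) = 12. At each level, the problem size is divided by 4, so it takes 12 divisions to reduce to a base case of size 1. The algorithm makes 4 recursive calls at each level.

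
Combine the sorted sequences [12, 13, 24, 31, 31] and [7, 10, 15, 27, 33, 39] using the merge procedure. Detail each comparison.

Merging process:

Compare 12 vs 7: take 7 from right. Merged: [7]
Compare 12 vs 10: take 10 from right. Merged: [7, 10]
Compare 12 vs 15: take 12 from left. Merged: [7, 10, 12]
Compare 13 vs 15: take 13 from left. Merged: [7, 10, 12, 13]
Compare 24 vs 15: take 15 from right. Merged: [7, 10, 12, 13, 15]
Compare 24 vs 27: take 24 from left. Merged: [7, 10, 12, 13, 15, 24]
Compare 31 vs 27: take 27 from right. Merged: [7, 10, 12, 13, 15, 24, 27]
Compare 31 vs 33: take 31 from left. Merged: [7, 10, 12, 13, 15, 24, 27, 31]
Compare 31 vs 33: take 31 from left. Merged: [7, 10, 12, 13, 15, 24, 27, 31, 31]
Append remaining from right: [33, 39]. Merged: [7, 10, 12, 13, 15, 24, 27, 31, 31, 33, 39]

Final merged array: [7, 10, 12, 13, 15, 24, 27, 31, 31, 33, 39]
Total comparisons: 9

The merged array is [7, 10, 12, 13, 15, 24, 27, 31, 31, 33, 39], requiring 9 comparisons. The merge step runs in O(n) time where n is the total number of elements.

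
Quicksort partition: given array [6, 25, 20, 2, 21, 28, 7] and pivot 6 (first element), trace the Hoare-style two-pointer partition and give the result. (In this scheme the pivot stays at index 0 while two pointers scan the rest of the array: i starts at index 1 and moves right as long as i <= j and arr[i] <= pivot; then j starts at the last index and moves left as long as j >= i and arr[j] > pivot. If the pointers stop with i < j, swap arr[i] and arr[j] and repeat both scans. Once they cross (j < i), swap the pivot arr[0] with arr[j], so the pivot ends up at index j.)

Hoare-style two-pointer partition with pivot = 6:

Initial array: [6, 25, 20, 2, 21, 28, 7]

Pointers start at i = 1, j = 6.
i stops at index 1 (arr[1]=25 > 6), j stops at index 3 (arr[3]=2 <= 6): swap arr[1] and arr[3], array becomes [6, 2, 20, 25, 21, 28, 7]
i ends at 2, j ends at 1: the pointers have crossed (j < i), so scanning stops.

Swap pivot arr[0] with arr[1] to place pivot at position 1: [2, 6, 20, 25, 21, 28, 7]
Pivot position: 1

After partitioning with pivot 6, the array becomes [2, 6, 20, 25, 21, 28, 7]. The pivot is placed at index 1. All elements to the left of the pivot are <= 6, and all elements to the right are > 6.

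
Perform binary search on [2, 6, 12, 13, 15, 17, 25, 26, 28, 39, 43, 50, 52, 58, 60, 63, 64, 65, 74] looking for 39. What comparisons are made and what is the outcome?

Binary search for 39 in [2, 6, 12, 13, 15, 17, 25, 26, 28, 39, 43, 50, 52, 58, 60, 63, 64, 65, 74]:

lo=0, hi=18, mid=9, arr[mid]=39 -> Found target at index 9!

Binary search finds 39 at index 9 after 1 comparisons. The search repeatedly halves the search space by comparing with the middle element.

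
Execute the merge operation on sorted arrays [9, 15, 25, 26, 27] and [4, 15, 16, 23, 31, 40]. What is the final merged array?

Merging process:

Compare 9 vs 4: take 4 from right. Merged: [4]
Compare 9 vs 15: take 9 from left. Merged: [4, 9]
Compare 15 vs 15: take 15 from left. Merged: [4, 9, 15]
Compare 25 vs 15: take 15 from right. Merged: [4, 9, 15, 15]
Compare 25 vs 16: take 16 from right. Merged: [4, 9, 15, 15, 16]
Compare 25 vs 23: take 23 from right. Merged: [4, 9, 15, 15, 16, 23]
Compare 25 vs 31: take 25 from left. Merged: [4, 9, 15, 15, 16, 23, 25]
Compare 26 vs 31: take 26 from left. Merged: [4, 9, 15, 15, 16, 23, 25, 26]
Compare 27 vs 31: take 27 from left. Merged: [4, 9, 15, 15, 16, 23, 25, 26, 27]
Append remaining from right: [31, 40]. Merged: [4, 9, 15, 15, 16, 23, 25, 26, 27, 31, 40]

Final merged array: [4, 9, 15, 15, 16, 23, 25, 26, 27, 31, 40]
Total comparisons: 9

The merged array is [4, 9, 15, 15, 16, 23, 25, 26, 27, 31, 40], requiring 9 comparisons. The merge step runs in O(n) time where n is the total number of elements.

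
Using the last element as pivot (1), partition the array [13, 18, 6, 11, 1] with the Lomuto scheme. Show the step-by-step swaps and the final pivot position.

Lomuto partition with pivot = 1:

Initial array: [13, 18, 6, 11, 1]

arr[0]=13 > 1: no swap
arr[1]=18 > 1: no swap
arr[2]=6 > 1: no swap
arr[3]=11 > 1: no swap

Place pivot at position 0: [1, 18, 6, 11, 13]
Pivot position: 0

After partitioning with pivot 1, the array becomes [1, 18, 6, 11, 13]. The pivot is placed at index 0. All elements to the left of the pivot are <= 1, and all elements to the right are > 1.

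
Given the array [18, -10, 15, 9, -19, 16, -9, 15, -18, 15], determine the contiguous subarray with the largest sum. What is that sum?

Using Kadane's algorithm on [18, -10, 15, 9, -19, 16, -9, 15, -18, 15]:

Scanning through the array:
Position 1 (value -10): max_ending_here = 8, max_so_far = 18
Position 2 (value 15): max_ending_here = 23, max_so_far = 23
Position 3 (value 9): max_ending_here = 32, max_so_far = 32
Position 4 (value -19): max_ending_here = 13, max_so_far = 32
Position 5 (value 16): max_ending_here = 29, max_so_far = 32
Position 6 (value -9): max_ending_here = 20, max_so_far = 32
Position 7 (value 15): max_ending_here = 35, max_so_far = 35
Position 8 (value -18): max_ending_here = 17, max_so_far = 35
Position 9 (value 15): max_ending_here = 32, max_so_far = 35

Maximum subarray: [18, -10, 15, 9, -19, 16, -9, 15]
Maximum sum: 35

The maximum subarray is [18, -10, 15, 9, -19, 16, -9, 15] with sum 35. This subarray runs from index 0 to index 7.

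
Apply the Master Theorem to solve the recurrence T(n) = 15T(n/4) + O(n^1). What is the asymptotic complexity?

Master Theorem for T(n) = 15T(n/4) + O(n^1):

a = 15, b = 4, c = 1
log_b(a) = log_4(15) = 1.9534

Case 1: c = 1 < log_4(15) = 1.9534
T(n) = O(n^(log_4 15))

For T(n) = 15T(n/4) + O(n^1): log_4(15) = 1.9534. This is Case 1 of the Master Theorem (c < log_b(a), work dominated by leaves), giving O(n^(log_4 15)).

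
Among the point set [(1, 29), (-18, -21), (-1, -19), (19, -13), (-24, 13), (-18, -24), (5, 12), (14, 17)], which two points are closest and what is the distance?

Computing all pairwise distances among 8 points:

d((1, 29), (-18, -21)) = 53.4883
d((1, 29), (-1, -19)) = 48.0416
d((1, 29), (19, -13)) = 45.6946
d((1, 29), (-24, 13)) = 29.6816
d((1, 29), (-18, -24)) = 56.3028
d((1, 29), (5, 12)) = 17.4642
d((1, 29), (14, 17)) = 17.6918
d((-18, -21), (-1, -19)) = 17.1172
d((-18, -21), (19, -13)) = 37.855
d((-18, -21), (-24, 13)) = 34.5254
d((-18, -21), (-18, -24)) = 3.0 <-- minimum
d((-18, -21), (5, 12)) = 40.2244
d((-18, -21), (14, 17)) = 49.679
d((-1, -19), (19, -13)) = 20.8806
d((-1, -19), (-24, 13)) = 39.4081
d((-1, -19), (-18, -24)) = 17.72
d((-1, -19), (5, 12)) = 31.5753
d((-1, -19), (14, 17)) = 39.0
d((19, -13), (-24, 13)) = 50.2494
d((19, -13), (-18, -24)) = 38.6005
d((19, -13), (5, 12)) = 28.6531
d((19, -13), (14, 17)) = 30.4138
d((-24, 13), (-18, -24)) = 37.4833
d((-24, 13), (5, 12)) = 29.0172
d((-24, 13), (14, 17)) = 38.2099
d((-18, -24), (5, 12)) = 42.72
d((-18, -24), (14, 17)) = 52.0096
d((5, 12), (14, 17)) = 10.2956

Closest pair: (-18, -21) and (-18, -24) with distance 3.0

The closest pair is (-18, -21) and (-18, -24) with Euclidean distance 3.0. For 8 points, brute-force pairwise comparison is shown above. For large n, the divide-and-conquer algorithm (sort by x, recurse on halves, check the dividing strip) achieves O(n log n).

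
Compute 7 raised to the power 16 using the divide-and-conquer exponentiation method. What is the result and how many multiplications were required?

Computing 7^16 by squaring (build up from 7^1; each line after the first costs one multiplication):

7^1 = 7
7^2 = (7^1)^2 = 7^2 = 49
7^4 = (7^2)^2 = 49^2 = 2401
7^8 = (7^4)^2 = 2401^2 = 5764801
7^16 = (7^8)^2 = 5764801^2 = 33232930569601

Result: 33232930569601
Multiplications needed: 4 (4 lines after 7^1)

7^16 = 33232930569601. Using exponentiation by squaring, this requires 4 multiplications. The key idea: if the exponent is even, square the half-power; if odd, multiply by the base once.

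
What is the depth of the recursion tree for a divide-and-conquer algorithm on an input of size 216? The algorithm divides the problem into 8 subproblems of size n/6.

For divide and conquer with division factor 6:

Problem sizes at each level:
Level 0: 216
Level 1: 36
Level 2: 6
Level 3: 1

The root is level 0 and the size-1 base case is level 3 (the tree spans levels 0 through 3, i.e. 4 levels counting the root), so the depth is the number of divisions: log_6(216) = 3

The recursion tree depth is log_6(216) = 3. At each level, the problem size is divided by 6, so it takes 3 divisions to reduce to a base case of size 1. The algorithm makes 8 recursive calls at each level.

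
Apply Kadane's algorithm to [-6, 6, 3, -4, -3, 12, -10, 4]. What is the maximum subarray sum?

Using Kadane's algorithm on [-6, 6, 3, -4, -3, 12, -10, 4]:

Scanning through the array:
Position 1 (value 6): max_ending_here = 6, max_so_far = 6
Position 2 (value 3): max_ending_here = 9, max_so_far = 9
Position 3 (value -4): max_ending_here = 5, max_so_far = 9
Position 4 (value -3): max_ending_here = 2, max_so_far = 9
Position 5 (value 12): max_ending_here = 14, max_so_far = 14
Position 6 (value -10): max_ending_here = 4, max_so_far = 14
Position 7 (value 4): max_ending_here = 8, max_so_far = 14

Maximum subarray: [6, 3, -4, -3, 12]
Maximum sum: 14

The maximum subarray is [6, 3, -4, -3, 12] with sum 14. This subarray runs from index 1 to index 5.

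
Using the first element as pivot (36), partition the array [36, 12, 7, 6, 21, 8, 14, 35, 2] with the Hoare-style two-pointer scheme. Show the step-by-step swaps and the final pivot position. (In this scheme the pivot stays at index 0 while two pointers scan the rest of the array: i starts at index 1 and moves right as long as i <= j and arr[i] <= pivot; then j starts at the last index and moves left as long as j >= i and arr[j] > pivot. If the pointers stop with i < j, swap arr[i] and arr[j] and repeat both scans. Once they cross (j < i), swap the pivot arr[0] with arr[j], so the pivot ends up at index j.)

Hoare-style two-pointer partition with pivot = 36:

Initial array: [36, 12, 7, 6, 21, 8, 14, 35, 2]

Pointers start at i = 1, j = 8.
i ends at 9, j ends at 8: the pointers have crossed (j < i), so scanning stops.

Swap pivot arr[0] with arr[8] to place pivot at position 8: [2, 12, 7, 6, 21, 8, 14, 35, 36]
Pivot position: 8

After partitioning with pivot 36, the array becomes [2, 12, 7, 6, 21, 8, 14, 35, 36]. The pivot is placed at index 8. All elements to the left of the pivot are <= 36, and all elements to the right are > 36.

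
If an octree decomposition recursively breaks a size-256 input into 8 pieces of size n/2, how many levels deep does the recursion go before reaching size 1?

For divide and conquer with division factor 2:

Problem sizes at each level:
Level 0: 256
Level 1: 128
Level 2: 64
Level 3: 32
Level 4: 16
Level 5: 8
Level 6: 4
Level 7: 2
Level 8: 1

The root is level 0 and the size-1 base case is level 8 (the tree spans levels 0 through 8, i.e. 9 levels counting the root), so the depth is the number of divisions: log_2(256) = 8

The recursion tree depth is log_2(256) = 8. At each level, the problem size is divided by 2, so it takes 8 divisions to reduce to a base case of size 1. The algorithm makes 8 recursive calls at each level.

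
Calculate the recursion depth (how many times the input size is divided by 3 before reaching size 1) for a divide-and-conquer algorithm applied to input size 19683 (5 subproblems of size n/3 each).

For divide and conquer with division factor 3:

Problem sizes at each level:
Level 0: 19683
Level 1: 6561
Level 2: 2187
Level 3: 729
Level 4: 243
Level 5: 81
Level 6: 27
Level 7: 9
Level 8: 3
Level 9: 1

The root is level 0 and the size-1 base case is level 9 (the tree spans levels 0 through 9, i.e. 10 levels counting the root), so the depth is the number of divisions: log_3(19683) = 9

The recursion tree depth is log_3(19683) = 9. At each level, the problem size is divided by 3, so it takes 9 divisions to reduce to a base case of size 1. The algorithm makes 5 recursive calls at each level.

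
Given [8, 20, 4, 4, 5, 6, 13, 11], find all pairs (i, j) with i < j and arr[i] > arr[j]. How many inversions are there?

Finding inversions in [8, 20, 4, 4, 5, 6, 13, 11]:

(0, 2): arr[0]=8 > arr[2]=4
(0, 3): arr[0]=8 > arr[3]=4
(0, 4): arr[0]=8 > arr[4]=5
(0, 5): arr[0]=8 > arr[5]=6
(1, 2): arr[1]=20 > arr[2]=4
(1, 3): arr[1]=20 > arr[3]=4
(1, 4): arr[1]=20 > arr[4]=5
(1, 5): arr[1]=20 > arr[5]=6
(1, 6): arr[1]=20 > arr[6]=13
(1, 7): arr[1]=20 > arr[7]=11
(6, 7): arr[6]=13 > arr[7]=11

Total inversions: 11

The array has 11 inversion(s): (0,2), (0,3), (0,4), (0,5), (1,2), (1,3), (1,4), (1,5), (1,6), (1,7), (6,7). Each pair (i,j) satisfies i < j and arr[i] > arr[j].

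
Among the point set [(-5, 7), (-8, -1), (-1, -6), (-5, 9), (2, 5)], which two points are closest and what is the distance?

Computing all pairwise distances among 5 points:

d((-5, 7), (-8, -1)) = 8.544
d((-5, 7), (-1, -6)) = 13.6015
d((-5, 7), (-5, 9)) = 2.0 <-- minimum
d((-5, 7), (2, 5)) = 7.2801
d((-8, -1), (-1, -6)) = 8.6023
d((-8, -1), (-5, 9)) = 10.4403
d((-8, -1), (2, 5)) = 11.6619
d((-1, -6), (-5, 9)) = 15.5242
d((-1, -6), (2, 5)) = 11.4018
d((-5, 9), (2, 5)) = 8.0623

Closest pair: (-5, 7) and (-5, 9) with distance 2.0

The closest pair is (-5, 7) and (-5, 9) with Euclidean distance 2.0. For 5 points, brute-force pairwise comparison is shown above. For large n, the divide-and-conquer algorithm (sort by x, recurse on halves, check the dividing strip) achieves O(n log n).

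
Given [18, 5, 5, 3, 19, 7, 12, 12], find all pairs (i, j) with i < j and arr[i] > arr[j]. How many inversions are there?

Finding inversions in [18, 5, 5, 3, 19, 7, 12, 12]:

(0, 1): arr[0]=18 > arr[1]=5
(0, 2): arr[0]=18 > arr[2]=5
(0, 3): arr[0]=18 > arr[3]=3
(0, 5): arr[0]=18 > arr[5]=7
(0, 6): arr[0]=18 > arr[6]=12
(0, 7): arr[0]=18 > arr[7]=12
(1, 3): arr[1]=5 > arr[3]=3
(2, 3): arr[2]=5 > arr[3]=3
(4, 5): arr[4]=19 > arr[5]=7
(4, 6): arr[4]=19 > arr[6]=12
(4, 7): arr[4]=19 > arr[7]=12

Total inversions: 11

The array has 11 inversion(s): (0,1), (0,2), (0,3), (0,5), (0,6), (0,7), (1,3), (2,3), (4,5), (4,6), (4,7). Each pair (i,j) satisfies i < j and arr[i] > arr[j].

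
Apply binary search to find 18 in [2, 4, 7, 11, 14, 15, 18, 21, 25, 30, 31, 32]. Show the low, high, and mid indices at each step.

Binary search for 18 in [2, 4, 7, 11, 14, 15, 18, 21, 25, 30, 31, 32]:

lo=0, hi=11, mid=5, arr[mid]=15 -> 15 < 18, search right half
lo=6, hi=11, mid=8, arr[mid]=25 -> 25 > 18, search left half
lo=6, hi=7, mid=6, arr[mid]=18 -> Found target at index 6!

Binary search finds 18 at index 6 after 3 comparisons. The search repeatedly halves the search space by comparing with the middle element.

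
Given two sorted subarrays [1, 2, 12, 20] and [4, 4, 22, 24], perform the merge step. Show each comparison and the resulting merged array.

Merging process:

Compare 1 vs 4: take 1 from left. Merged: [1]
Compare 2 vs 4: take 2 from left. Merged: [1, 2]
Compare 12 vs 4: take 4 from right. Merged: [1, 2, 4]
Compare 12 vs 4: take 4 from right. Merged: [1, 2, 4, 4]
Compare 12 vs 22: take 12 from left. Merged: [1, 2, 4, 4, 12]
Compare 20 vs 22: take 20 from left. Merged: [1, 2, 4, 4, 12, 20]
Append remaining from right: [22, 24]. Merged: [1, 2, 4, 4, 12, 20, 22, 24]

Final merged array: [1, 2, 4, 4, 12, 20, 22, 24]
Total comparisons: 6

The merged array is [1, 2, 4, 4, 12, 20, 22, 24], requiring 6 comparisons. The merge step runs in O(n) time where n is the total number of elements.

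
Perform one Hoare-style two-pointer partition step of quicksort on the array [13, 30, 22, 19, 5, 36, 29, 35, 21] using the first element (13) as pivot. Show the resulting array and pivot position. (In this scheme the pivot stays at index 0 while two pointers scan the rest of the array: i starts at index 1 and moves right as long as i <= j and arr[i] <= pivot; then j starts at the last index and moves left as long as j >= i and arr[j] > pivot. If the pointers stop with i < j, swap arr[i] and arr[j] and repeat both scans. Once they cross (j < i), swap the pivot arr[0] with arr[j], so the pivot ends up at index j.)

Hoare-style two-pointer partition with pivot = 13:

Initial array: [13, 30, 22, 19, 5, 36, 29, 35, 21]

Pointers start at i = 1, j = 8.
i stops at index 1 (arr[1]=30 > 13), j stops at index 4 (arr[4]=5 <= 13): swap arr[1] and arr[4], array becomes [13, 5, 22, 19, 30, 36, 29, 35, 21]
i ends at 2, j ends at 1: the pointers have crossed (j < i), so scanning stops.

Swap pivot arr[0] with arr[1] to place pivot at position 1: [5, 13, 22, 19, 30, 36, 29, 35, 21]
Pivot position: 1

After partitioning with pivot 13, the array becomes [5, 13, 22, 19, 30, 36, 29, 35, 21]. The pivot is placed at index 1. All elements to the left of the pivot are <= 13, and all elements to the right are > 13.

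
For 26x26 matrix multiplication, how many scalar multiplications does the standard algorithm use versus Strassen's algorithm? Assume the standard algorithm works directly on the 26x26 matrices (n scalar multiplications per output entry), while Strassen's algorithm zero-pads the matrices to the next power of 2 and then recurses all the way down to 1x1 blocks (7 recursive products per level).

Matrix multiplication for 26x26 matrices:

Strassen's algorithm requires power-of-2 dimensions. Pad 26x26 to 32x32 (next power of 2).

Standard algorithm: 26^3 = 17576 multiplications
Strassen's algorithm: 7^(log2(32)) = 7^5 = 16807 multiplications
Savings: 17576 - 16807 = 769 multiplications

Standard: 17576 multiplications (26^3). Strassen: 16807 multiplications (7^5, after padding to 32x32). Strassen reduces 8 recursive multiplications to 7 at each level.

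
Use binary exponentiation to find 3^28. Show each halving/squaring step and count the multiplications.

Computing 3^28 by squaring (build up from 3^1; each line after the first costs one multiplication):

3^1 = 3
3^2 = (3^1)^2 = 3^2 = 9
3^3 = 3 * 3^2 = 3 * 9 = 27
3^6 = (3^3)^2 = 27^2 = 729
3^7 = 3 * 3^6 = 3 * 729 = 2187
3^14 = (3^7)^2 = 2187^2 = 4782969
3^28 = (3^14)^2 = 4782969^2 = 22876792454961

Result: 22876792454961
Multiplications needed: 6 (6 lines after 3^1)

3^28 = 22876792454961. Using exponentiation by squaring, this requires 6 multiplications. The key idea: if the exponent is even, square the half-power; if odd, multiply by the base once.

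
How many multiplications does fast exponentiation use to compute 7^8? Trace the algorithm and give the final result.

Computing 7^8 by squaring (build up from 7^1; each line after the first costs one multiplication):

7^1 = 7
7^2 = (7^1)^2 = 7^2 = 49
7^4 = (7^2)^2 = 49^2 = 2401
7^8 = (7^4)^2 = 2401^2 = 5764801

Result: 5764801
Multiplications needed: 3 (3 lines after 7^1)

7^8 = 5764801. Using exponentiation by squaring, this requires 3 multiplications. The key idea: if the exponent is even, square the half-power; if odd, multiply by the base once.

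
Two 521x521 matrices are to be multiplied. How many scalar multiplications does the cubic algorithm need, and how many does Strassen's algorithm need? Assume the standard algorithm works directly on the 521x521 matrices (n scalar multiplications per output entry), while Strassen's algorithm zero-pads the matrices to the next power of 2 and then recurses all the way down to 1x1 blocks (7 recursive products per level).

Matrix multiplication for 521x521 matrices:

Strassen's algorithm requires power-of-2 dimensions. Pad 521x521 to 1024x1024 (next power of 2).

Standard algorithm: 521^3 = 141420761 multiplications
Strassen's algorithm: 7^(log2(1024)) = 7^10 = 282475249 multiplications
Difference: 141420761 - 282475249 = -141054488 (Strassen uses MORE here due to padding overhead — for small or just-over-power-of-2 n, padding can outweigh the per-level savings)

Standard: 141420761 multiplications (521^3). Strassen: 282475249 multiplications (7^10, after padding to 1024x1024). Strassen reduces 8 recursive multiplications to 7 at each level.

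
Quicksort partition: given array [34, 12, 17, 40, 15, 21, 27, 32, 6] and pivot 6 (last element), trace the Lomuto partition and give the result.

Lomuto partition with pivot = 6:

Initial array: [34, 12, 17, 40, 15, 21, 27, 32, 6]

arr[0]=34 > 6: no swap
arr[1]=12 > 6: no swap
arr[2]=17 > 6: no swap
arr[3]=40 > 6: no swap
arr[4]=15 > 6: no swap
arr[5]=21 > 6: no swap
arr[6]=27 > 6: no swap
arr[7]=32 > 6: no swap

Place pivot at position 0: [6, 12, 17, 40, 15, 21, 27, 32, 34]
Pivot position: 0

After partitioning with pivot 6, the array becomes [6, 12, 17, 40, 15, 21, 27, 32, 34]. The pivot is placed at index 0. All elements to the left of the pivot are <= 6, and all elements to the right are > 6.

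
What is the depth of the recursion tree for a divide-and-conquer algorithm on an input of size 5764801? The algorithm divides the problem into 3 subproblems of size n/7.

For divide and conquer with division factor 7:

Problem sizes at each level:
Level 0: 5764801
Level 1: 823543
Level 2: 117649
Level 3: 16807
Level 4: 2401
Level 5: 343
Level 6: 49
Level 7: 7
Level 8: 1

The root is level 0 and the size-1 base case is level 8 (the tree spans levels 0 through 8, i.e. 9 levels counting the root), so the depth is the number of divisions: log_7(5764801) = 8

The recursion tree depth is log_7(5764801) = 8. At each level, the problem size is divided by 7, so it takes 8 divisions to reduce to a base case of size 1. The algorithm makes 3 recursive calls at each level.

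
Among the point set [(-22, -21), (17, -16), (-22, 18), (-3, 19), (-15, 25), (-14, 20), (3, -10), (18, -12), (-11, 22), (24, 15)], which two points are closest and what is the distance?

Computing all pairwise distances among 10 points:

d((-22, -21), (17, -16)) = 39.3192
d((-22, -21), (-22, 18)) = 39.0
d((-22, -21), (-3, 19)) = 44.2832
d((-22, -21), (-15, 25)) = 46.5296
d((-22, -21), (-14, 20)) = 41.7732
d((-22, -21), (3, -10)) = 27.313
d((-22, -21), (18, -12)) = 41.0
d((-22, -21), (-11, 22)) = 44.3847
d((-22, -21), (24, 15)) = 58.4123
d((17, -16), (-22, 18)) = 51.7397
d((17, -16), (-3, 19)) = 40.3113
d((17, -16), (-15, 25)) = 52.0096
d((17, -16), (-14, 20)) = 47.5079
d((17, -16), (3, -10)) = 15.2315
d((17, -16), (18, -12)) = 4.1231
d((17, -16), (-11, 22)) = 47.2017
d((17, -16), (24, 15)) = 31.7805
d((-22, 18), (-3, 19)) = 19.0263
d((-22, 18), (-15, 25)) = 9.8995
d((-22, 18), (-14, 20)) = 8.2462
d((-22, 18), (3, -10)) = 37.5366
d((-22, 18), (18, -12)) = 50.0
d((-22, 18), (-11, 22)) = 11.7047
d((-22, 18), (24, 15)) = 46.0977
d((-3, 19), (-15, 25)) = 13.4164
d((-3, 19), (-14, 20)) = 11.0454
d((-3, 19), (3, -10)) = 29.6142
d((-3, 19), (18, -12)) = 37.4433
d((-3, 19), (-11, 22)) = 8.544
d((-3, 19), (24, 15)) = 27.2947
d((-15, 25), (-14, 20)) = 5.099
d((-15, 25), (3, -10)) = 39.3573
d((-15, 25), (18, -12)) = 49.5782
d((-15, 25), (-11, 22)) = 5.0
d((-15, 25), (24, 15)) = 40.2616
d((-14, 20), (3, -10)) = 34.4819
d((-14, 20), (18, -12)) = 45.2548
d((-14, 20), (-11, 22)) = 3.6056 <-- minimum
d((-14, 20), (24, 15)) = 38.3275
d((3, -10), (18, -12)) = 15.1327
d((3, -10), (-11, 22)) = 34.9285
d((3, -10), (24, 15)) = 32.6497
d((18, -12), (-11, 22)) = 44.6878
d((18, -12), (24, 15)) = 27.6586
d((-11, 22), (24, 15)) = 35.6931

Closest pair: (-14, 20) and (-11, 22) with distance 3.6056

The closest pair is (-14, 20) and (-11, 22) with Euclidean distance 3.6056. For 10 points, brute-force pairwise comparison is shown above. For large n, the divide-and-conquer algorithm (sort by x, recurse on halves, check the dividing strip) achieves O(n log n).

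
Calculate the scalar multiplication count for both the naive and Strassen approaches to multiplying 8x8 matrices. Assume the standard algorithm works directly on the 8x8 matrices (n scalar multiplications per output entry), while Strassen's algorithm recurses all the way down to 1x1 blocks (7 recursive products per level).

Matrix multiplication for 8x8 matrices:

Standard algorithm: 8^3 = 512 multiplications
Strassen's algorithm: 7^(log2(8)) = 7^3 = 343 multiplications
Savings: 512 - 343 = 169 multiplications

Standard: 512 multiplications (8^3). Strassen: 343 multiplications (7^3). Strassen reduces 8 recursive multiplications to 7 at each level.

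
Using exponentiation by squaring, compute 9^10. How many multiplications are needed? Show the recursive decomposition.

Computing 9^10 by squaring (build up from 9^1; each line after the first costs one multiplication):

9^1 = 9
9^2 = (9^1)^2 = 9^2 = 81
9^4 = (9^2)^2 = 81^2 = 6561
9^5 = 9 * 9^4 = 9 * 6561 = 59049
9^10 = (9^5)^2 = 59049^2 = 3486784401

Result: 3486784401
Multiplications needed: 4 (4 lines after 9^1)

9^10 = 3486784401. Using exponentiation by squaring, this requires 4 multiplications. The key idea: if the exponent is even, square the half-power; if odd, multiply by the base once.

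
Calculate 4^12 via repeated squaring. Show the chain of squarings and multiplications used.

Computing 4^12 by squaring (build up from 4^1; each line after the first costs one multiplication):

4^1 = 4
4^2 = (4^1)^2 = 4^2 = 16
4^3 = 4 * 4^2 = 4 * 16 = 64
4^6 = (4^3)^2 = 64^2 = 4096
4^12 = (4^6)^2 = 4096^2 = 16777216

Result: 16777216
Multiplications needed: 4 (4 lines after 4^1)

4^12 = 16777216. Using exponentiation by squaring, this requires 4 multiplications. The key idea: if the exponent is even, square the half-power; if odd, multiply by the base once.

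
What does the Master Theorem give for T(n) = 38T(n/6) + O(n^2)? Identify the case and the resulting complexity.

Master Theorem for T(n) = 38T(n/6) + O(n^2):

a = 38, b = 6, c = 2
log_b(a) = log_6(38) = 2.0302

Case 1: c = 2 < log_6(38) = 2.0302
T(n) = O(n^(log_6 38))

For T(n) = 38T(n/6) + O(n^2): log_6(38) = 2.0302. This is Case 1 of the Master Theorem (c < log_b(a), work dominated by leaves), giving O(n^(log_6 38)).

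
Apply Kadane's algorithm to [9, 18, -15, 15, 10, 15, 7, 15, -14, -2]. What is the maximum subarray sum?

Using Kadane's algorithm on [9, 18, -15, 15, 10, 15, 7, 15, -14, -2]:

Scanning through the array:
Position 1 (value 18): max_ending_here = 27, max_so_far = 27
Position 2 (value -15): max_ending_here = 12, max_so_far = 27
Position 3 (value 15): max_ending_here = 27, max_so_far = 27
Position 4 (value 10): max_ending_here = 37, max_so_far = 37
Position 5 (value 15): max_ending_here = 52, max_so_far = 52
Position 6 (value 7): max_ending_here = 59, max_so_far = 59
Position 7 (value 15): max_ending_here = 74, max_so_far = 74
Position 8 (value -14): max_ending_here = 60, max_so_far = 74
Position 9 (value -2): max_ending_here = 58, max_so_far = 74

Maximum subarray: [9, 18, -15, 15, 10, 15, 7, 15]
Maximum sum: 74

The maximum subarray is [9, 18, -15, 15, 10, 15, 7, 15] with sum 74. This subarray runs from index 0 to index 7.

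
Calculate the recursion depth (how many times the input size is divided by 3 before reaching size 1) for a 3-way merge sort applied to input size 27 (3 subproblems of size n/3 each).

For divide and conquer with division factor 3:

Problem sizes at each level:
Level 0: 27
Level 1: 9
Level 2: 3
Level 3: 1

The root is level 0 and the size-1 base case is level 3 (the tree spans levels 0 through 3, i.e. 4 levels counting the root), so the depth is the number of divisions: log_3(27) = 3

The recursion tree depth is log_3(27) = 3. At each level, the problem size is divided by 3, so it takes 3 divisions to reduce to a base case of size 1. The algorithm makes 3 recursive calls at each level.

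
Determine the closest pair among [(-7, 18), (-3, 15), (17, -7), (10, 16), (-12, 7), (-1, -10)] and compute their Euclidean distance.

Computing all pairwise distances among 6 points:

d((-7, 18), (-3, 15)) = 5.0 <-- minimum
d((-7, 18), (17, -7)) = 34.6554
d((-7, 18), (10, 16)) = 17.1172
d((-7, 18), (-12, 7)) = 12.083
d((-7, 18), (-1, -10)) = 28.6356
d((-3, 15), (17, -7)) = 29.7321
d((-3, 15), (10, 16)) = 13.0384
d((-3, 15), (-12, 7)) = 12.0416
d((-3, 15), (-1, -10)) = 25.0799
d((17, -7), (10, 16)) = 24.0416
d((17, -7), (-12, 7)) = 32.2025
d((17, -7), (-1, -10)) = 18.2483
d((10, 16), (-12, 7)) = 23.7697
d((10, 16), (-1, -10)) = 28.2312
d((-12, 7), (-1, -10)) = 20.2485

Closest pair: (-7, 18) and (-3, 15) with distance 5.0

The closest pair is (-7, 18) and (-3, 15) with Euclidean distance 5.0. For 6 points, brute-force pairwise comparison is shown above. For large n, the divide-and-conquer algorithm (sort by x, recurse on halves, check the dividing strip) achieves O(n log n).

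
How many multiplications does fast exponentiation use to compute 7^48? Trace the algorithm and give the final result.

Computing 7^48 by squaring (build up from 7^1; each line after the first costs one multiplication):

7^1 = 7
7^2 = (7^1)^2 = 7^2 = 49
7^3 = 7 * 7^2 = 7 * 49 = 343
7^6 = (7^3)^2 = 343^2 = 117649
7^12 = (7^6)^2 = 117649^2 = 13841287201
7^24 = (7^12)^2 = 13841287201^2 = 191581231380566414401
7^48 = (7^24)^2 = 191581231380566414401^2 = 36703368217294125441230211032033660188801

Result: 36703368217294125441230211032033660188801
Multiplications needed: 6 (6 lines after 7^1)

7^48 = 36703368217294125441230211032033660188801. Using exponentiation by squaring, this requires 6 multiplications. The key idea: if the exponent is even, square the half-power; if odd, multiply by the base once.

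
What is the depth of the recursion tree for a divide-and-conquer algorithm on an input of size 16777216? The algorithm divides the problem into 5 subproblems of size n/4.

For divide and conquer with division factor 4:

Problem sizes at each level:
Level 0: 16777216
Level 1: 4194304
Level 2: 1048576
Level 3: 262144
Level 4: 65536
Level 5: 16384
Level 6: 4096
Level 7: 1024
Level 8: 256
Level 9: 64
Level 10: 16
Level 11: 4
Level 12: 1

The root is level 0 and the size-1 base case is level 12 (the tree spans levels 0 through 12, i.e. 13 levels counting the root), so the depth is the number of divisions: log_4(16777216) = 12

The recursion tree depth is log_4(16777216) = 12. At each level, the problem size is divided by 4, so it takes 12 divisions to reduce to a base case of size 1. The algorithm makes 5 recursive calls at each level.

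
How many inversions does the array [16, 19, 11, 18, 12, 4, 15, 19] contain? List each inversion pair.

Finding inversions in [16, 19, 11, 18, 12, 4, 15, 19]:

(0, 2): arr[0]=16 > arr[2]=11
(0, 4): arr[0]=16 > arr[4]=12
(0, 5): arr[0]=16 > arr[5]=4
(0, 6): arr[0]=16 > arr[6]=15
(1, 2): arr[1]=19 > arr[2]=11
(1, 3): arr[1]=19 > arr[3]=18
(1, 4): arr[1]=19 > arr[4]=12
(1, 5): arr[1]=19 > arr[5]=4
(1, 6): arr[1]=19 > arr[6]=15
(2, 5): arr[2]=11 > arr[5]=4
(3, 4): arr[3]=18 > arr[4]=12
(3, 5): arr[3]=18 > arr[5]=4
(3, 6): arr[3]=18 > arr[6]=15
(4, 5): arr[4]=12 > arr[5]=4

Total inversions: 14

The array has 14 inversion(s): (0,2), (0,4), (0,5), (0,6), (1,2), (1,3), (1,4), (1,5), (1,6), (2,5), (3,4), (3,5), (3,6), (4,5). Each pair (i,j) satisfies i < j and arr[i] > arr[j].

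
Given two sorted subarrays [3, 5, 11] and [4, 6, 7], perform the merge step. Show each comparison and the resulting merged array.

Merging process:

Compare 3 vs 4: take 3 from left. Merged: [3]
Compare 5 vs 4: take 4 from right. Merged: [3, 4]
Compare 5 vs 6: take 5 from left. Merged: [3, 4, 5]
Compare 11 vs 6: take 6 from right. Merged: [3, 4, 5, 6]
Compare 11 vs 7: take 7 from right. Merged: [3, 4, 5, 6, 7]
Append remaining from left: [11]. Merged: [3, 4, 5, 6, 7, 11]

Final merged array: [3, 4, 5, 6, 7, 11]
Total comparisons: 5

The merged array is [3, 4, 5, 6, 7, 11], requiring 5 comparisons. The merge step runs in O(n) time where n is the total number of elements.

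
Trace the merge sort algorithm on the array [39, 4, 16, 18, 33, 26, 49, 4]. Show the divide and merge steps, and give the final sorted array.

Merge sort trace:

Split: [39, 4, 16, 18, 33, 26, 49, 4] -> [39, 4, 16, 18] and [33, 26, 49, 4]
  Split: [39, 4, 16, 18] -> [39, 4] and [16, 18]
    Split: [39, 4] -> [39] and [4]
    Merge: [39] + [4] -> [4, 39]
    Split: [16, 18] -> [16] and [18]
    Merge: [16] + [18] -> [16, 18]
  Merge: [4, 39] + [16, 18] -> [4, 16, 18, 39]
  Split: [33, 26, 49, 4] -> [33, 26] and [49, 4]
    Split: [33, 26] -> [33] and [26]
    Merge: [33] + [26] -> [26, 33]
    Split: [49, 4] -> [49] and [4]
    Merge: [49] + [4] -> [4, 49]
  Merge: [26, 33] + [4, 49] -> [4, 26, 33, 49]
Merge: [4, 16, 18, 39] + [4, 26, 33, 49] -> [4, 4, 16, 18, 26, 33, 39, 49]

Final sorted array: [4, 4, 16, 18, 26, 33, 39, 49]

The merge sort proceeds by recursively splitting the array and merging sorted halves.
After all merges, the sorted array is [4, 4, 16, 18, 26, 33, 39, 49].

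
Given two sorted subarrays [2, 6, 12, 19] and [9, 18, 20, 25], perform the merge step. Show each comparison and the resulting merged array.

Merging process:

Compare 2 vs 9: take 2 from left. Merged: [2]
Compare 6 vs 9: take 6 from left. Merged: [2, 6]
Compare 12 vs 9: take 9 from right. Merged: [2, 6, 9]
Compare 12 vs 18: take 12 from left. Merged: [2, 6, 9, 12]
Compare 19 vs 18: take 18 from right. Merged: [2, 6, 9, 12, 18]
Compare 19 vs 20: take 19 from left. Merged: [2, 6, 9, 12, 18, 19]
Append remaining from right: [20, 25]. Merged: [2, 6, 9, 12, 18, 19, 20, 25]

Final merged array: [2, 6, 9, 12, 18, 19, 20, 25]
Total comparisons: 6

The merged array is [2, 6, 9, 12, 18, 19, 20, 25], requiring 6 comparisons. The merge step runs in O(n) time where n is the total number of elements.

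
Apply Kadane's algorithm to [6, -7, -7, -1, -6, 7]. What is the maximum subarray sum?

Using Kadane's algorithm on [6, -7, -7, -1, -6, 7]:

Scanning through the array:
Position 1 (value -7): max_ending_here = -1, max_so_far = 6
Position 2 (value -7): max_ending_here = -7, max_so_far = 6
Position 3 (value -1): max_ending_here = -1, max_so_far = 6
Position 4 (value -6): max_ending_here = -6, max_so_far = 6
Position 5 (value 7): max_ending_here = 7, max_so_far = 7

Maximum subarray: [7]
Maximum sum: 7

The maximum subarray is [7] with sum 7. This subarray runs from index 5 to index 5.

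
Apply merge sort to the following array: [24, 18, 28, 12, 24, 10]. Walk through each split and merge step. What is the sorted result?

Merge sort trace:

Split: [24, 18, 28, 12, 24, 10] -> [24, 18, 28] and [12, 24, 10]
  Split: [24, 18, 28] -> [24] and [18, 28]
    Split: [18, 28] -> [18] and [28]
    Merge: [18] + [28] -> [18, 28]
  Merge: [24] + [18, 28] -> [18, 24, 28]
  Split: [12, 24, 10] -> [12] and [24, 10]
    Split: [24, 10] -> [24] and [10]
    Merge: [24] + [10] -> [10, 24]
  Merge: [12] + [10, 24] -> [10, 12, 24]
Merge: [18, 24, 28] + [10, 12, 24] -> [10, 12, 18, 24, 24, 28]

Final sorted array: [10, 12, 18, 24, 24, 28]

The merge sort proceeds by recursively splitting the array and merging sorted halves.
After all merges, the sorted array is [10, 12, 18, 24, 24, 28].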